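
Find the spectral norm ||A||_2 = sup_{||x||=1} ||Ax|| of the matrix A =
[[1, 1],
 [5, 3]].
||A||_2 = sqrt((36 + sqrt(1280))/2) ≈ 5.9907 (= sqrt(largest eigenvalue of A^T A))

||A||_2 = sigma_max(A) = sqrt(lambda_max(A^T A)). Form the symmetric matrix M = A^T A =
[[26, 16],
 [16, 10]].
Its characteristic polynomial (trace, determinant of M give the coefficients) is
  p(λ) = det(λ I - M) = λ^2 - 36λ + 4.
For λ^2 - 36λ + 4 the discriminant is 1280. It is nonnegative but not a perfect square, so the roots are real and irrational: λ = (36 ± sqrt(1280))/2 ≈ 35.8885, 0.1115.
So the eigenvalues of A^T A are ≈ 0.1115, 35.8885 (all ≥ 0, as they must be for A^T A). The largest is λ_max = (36 + sqrt(1280))/2 ≈ 35.8885, hence ||A||_2 = sqrt(λ_max) = sqrt((36 + sqrt(1280))/2) ≈ 5.9907.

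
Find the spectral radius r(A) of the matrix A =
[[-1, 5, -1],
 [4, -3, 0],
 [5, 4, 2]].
r(A) ≈ 6.5596

The eigenvalues of A are the roots of its characteristic polynomial. With M = A (coefficients from the trace, the sum of principal 2x2 minors, and det A):
  p(λ) = det(λ I - M) = λ^3 + 2λ^2 - 20λ + 65.
No integer candidate from the rational root theorem (±divisors of 65) is a root, so the roots are irrational. The cubic discriminant is Δ = -129355 < 0, so there is one real root and a complex-conjugate pair. p(-7) = -40 and p(-6) = 41 have opposite signs, so a root lies in (-7, -6); Newton's method refines it to λ ≈ -6.5596. Dividing out (λ - (-6.5596)) leaves approximately λ^2 - 4.5596λ + 9.9091. For λ^2 - 4.5596λ + 9.9091 the discriminant is -18.8466. It is negative, so the remaining roots are the complex-conjugate pair λ ≈ 2.2798 ± 2.1706i. Their product equals the constant term, so |λ|^2 ≈ 9.9091 and |λ| ≈ 3.1479.
Thus the eigenvalues (to 4 decimals) are -6.5596 (modulus 6.5596); 2.2798 ± 2.1706i (modulus 3.1479). The spectral radius is the largest modulus: r(A) ≈ 6.5596. (Cross-check: r(A) ≤ ||A||_2 ≈ 7.2131; equality holds whenever A is normal, though it can also hold for some non-normal A.)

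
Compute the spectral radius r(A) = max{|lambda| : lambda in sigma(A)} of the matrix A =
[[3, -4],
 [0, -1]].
r(A) = 3

The eigenvalues of A are the roots of its characteristic polynomial. With M = A (coefficients from the trace and determinant):
  p(λ) = det(λ I - M) = λ^2 - 2λ - 3.
For λ^2 - 2λ - 3 the discriminant is 16. It is a perfect square (4^2), so the roots are rational: λ = (2 ± 4)/2 = 3, -1.
Thus the eigenvalues (to 4 decimals) are 3 (modulus 3); -1 (modulus 1). The spectral radius is the largest modulus: r(A) = 3. (Cross-check: r(A) ≤ ||A||_2 ≈ 5.0645; equality holds whenever A is normal, though it can also hold for some non-normal A.)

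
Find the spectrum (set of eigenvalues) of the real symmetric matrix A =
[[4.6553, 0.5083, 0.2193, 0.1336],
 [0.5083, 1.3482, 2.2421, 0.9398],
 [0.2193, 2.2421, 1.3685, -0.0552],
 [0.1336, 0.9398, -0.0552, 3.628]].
sigma(A) ≈ {-1, 3, 4, 5}

A is real symmetric, so its spectrum consists of real eigenvalues. Expanding the characteristic polynomial of the displayed matrix gives
  det(λ I - A) = p(λ) = λ^4 + (-11)λ^3 + (35)λ^2 + (-13)λ + (-60).
Solving p(λ) = 0 yields eigenvalues ≈ -1, 3, 4, 5. (A is shown rounded to 4 decimals, so these recover the underlying integer eigenvalues to within that precision.)
Verification: the trace of A = 11 equals the sum of eigenvalues 11, and det(A) ≈ -60.0003 matches the eigenvalue product -60.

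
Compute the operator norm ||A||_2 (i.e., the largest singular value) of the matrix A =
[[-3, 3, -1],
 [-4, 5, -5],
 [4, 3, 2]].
||A||_2 ≈ 9.2094 (= sqrt(largest eigenvalue of A^T A))

||A||_2 = sigma_max(A) = sqrt(lambda_max(A^T A)). Form the symmetric matrix M = A^T A =
[[41, -17, 31],
 [-17, 43, -22],
 [31, -22, 30]].
Its characteristic polynomial (trace, sum of principal 2x2 minors, determinant of M give the coefficients) is
  p(λ) = det(λ I - M) = λ^3 - 114λ^2 + 2549λ - 6241.
No integer candidate from the rational root theorem (±divisors of 6241) is a root, so the roots are irrational. The cubic discriminant is Δ = 12799656265 > 0, so there are three distinct real roots. p(2) = -1591 and p(3) = 407 have opposite signs, so a root lies in (2, 3); Newton's method refines it to λ ≈ 2.7874. p(26) = 545 and p(27) = -841 have opposite signs, so a root lies in (26, 27); Newton's method refines it to λ ≈ 26.3992. p(84) = -3805 and p(85) = 899 have opposite signs, so a root lies in (84, 85); Newton's method refines it to λ ≈ 84.8134. Check (Vieta): the three roots sum to 114, matching tr M = 114.
So the eigenvalues of A^T A are ≈ 2.7874, 26.3992, 84.8134 (all ≥ 0, as they must be for A^T A). The largest is λ_max ≈ 84.8134, hence ||A||_2 = sqrt(λ_max) ≈ 9.2094.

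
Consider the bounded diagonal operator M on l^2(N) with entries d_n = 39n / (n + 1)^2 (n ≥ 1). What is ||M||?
||M|| = 39/4 (attained at n = 1)

For M diagonal, ||M|| = sup_n |d_n|. Treat f(x) = 39x / (x + 1)^2 for real x > 0. By the quotient rule, f'(x) = 39(1 - x)/(x + 1)^3, which is positive for x < 1 and negative for x > 1. So f has a unique maximum at x = 1, and since 1 is a positive integer, the supremum over n ≥ 1 is attained at n = 1: d_1 = 39·1/(1 + 1)^2 = 39·1/4 = 39/4. Hence ||M|| = 39/4.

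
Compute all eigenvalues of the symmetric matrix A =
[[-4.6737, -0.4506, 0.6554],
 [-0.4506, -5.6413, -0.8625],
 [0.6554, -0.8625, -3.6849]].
sigma(A) ≈ {-6, -5, -3}

A is real symmetric, so its spectrum consists of real eigenvalues. Expanding the characteristic polynomial of the displayed matrix gives
  det(λ I - A) = p(λ) = λ^3 + (14)λ^2 + (62.999)λ + (89.9975).
Solving p(λ) = 0 yields eigenvalues ≈ -6, -5, -3. (A is shown rounded to 4 decimals, so these recover the underlying integer eigenvalues to within that precision.)
Verification: the trace of A = -14 equals the sum of eigenvalues -14, and det(A) ≈ -89.9975 matches the eigenvalue product -90.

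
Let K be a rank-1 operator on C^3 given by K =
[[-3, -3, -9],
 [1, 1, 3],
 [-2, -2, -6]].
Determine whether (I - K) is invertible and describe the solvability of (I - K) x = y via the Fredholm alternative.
(I - K) is invertible (det(I - K) = 9 ≠ 0), so for every y in C^3 the equation (I - K) x = y has a unique solution.

K has rank 1, so it is an outer product K = u v^T: every row of K is a multiple of one row vector. Reading off the entries, u = (-3, 1, -2) and v = (1, 1, 3) (row i of K equals u_i·v^T). A rank-one matrix u v^T satisfies K u = u (v·u) and kills the (2)-dimensional subspace v^⊥, so its characteristic polynomial is lambda^2 (lambda - v·u) with v·u = tr K = -8. Hence the eigenvalues of I - K are 1 (multiplicity 2) and 1 - (-8) = 9, so det(I - K) = 9. (Direct check: I - K =
[[4, 3, 9],
 [-1, 0, -3],
 [2, 2, 7]]
has determinant 9.) The finite-dimensional Fredholm alternative says: either (I - K) is invertible, or ker(I - K) ≠ {0} and then range(I - K) = ker((I - K)^*)^⊥, with dim ker(I - K) = dim ker((I - K)^*). Since det(I - K) ≠ 0, 1 is not an eigenvalue of K and ker(I - K) = {0}, so we are in the first case: for every y there is a unique x = (I - K)^(-1) y. Explicitly, by the Sherman–Morrison formula, (I - u v^T)^(-1) = I + u v^T/(1 - v·u), i.e. (I - K)^(-1) = I + K/(9).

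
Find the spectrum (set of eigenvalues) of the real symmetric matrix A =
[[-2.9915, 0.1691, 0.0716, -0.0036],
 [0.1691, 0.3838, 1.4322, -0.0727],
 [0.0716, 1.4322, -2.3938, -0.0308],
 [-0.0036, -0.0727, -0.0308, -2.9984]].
sigma(A) ≈ {-3, 1} (-3 with multiplicity 3)

A is real symmetric, so its spectrum consists of real eigenvalues. Expanding the characteristic polynomial of the displayed matrix gives
  det(λ I - A) = p(λ) = λ^4 + (8)λ^3 + (18)λ^2 + (0)λ + (-27).
Solving p(λ) = 0 yields eigenvalues ≈ -3, -3, -3, 1. (A is shown rounded to 4 decimals, so these recover the underlying integer eigenvalues to within that precision.)
Verification: the trace of A = -8 equals the sum of eigenvalues -8, and det(A) ≈ -26.9990 matches the eigenvalue product -27.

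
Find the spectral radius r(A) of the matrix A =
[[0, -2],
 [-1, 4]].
r(A) = (4 + sqrt(24))/2 ≈ 4.4495

The eigenvalues of A are the roots of its characteristic polynomial. With M = A (coefficients from the trace and determinant):
  p(λ) = det(λ I - M) = λ^2 - 4λ - 2.
For λ^2 - 4λ - 2 the discriminant is 24. It is nonnegative but not a perfect square, so the roots are real and irrational: λ = (4 ± sqrt(24))/2 ≈ 4.4495, -0.4495.
Thus the eigenvalues (to 4 decimals) are 4.4495 (modulus 4.4495); -0.4495 (modulus 0.4495). The spectral radius is the largest modulus: r(A) = (4 + sqrt(24))/2 ≈ 4.4495. (Cross-check: r(A) ≤ ||A||_2 ≈ 4.5616; equality holds whenever A is normal, though it can also hold for some non-normal A.)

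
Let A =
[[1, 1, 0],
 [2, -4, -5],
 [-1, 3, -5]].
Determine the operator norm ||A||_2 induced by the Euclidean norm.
||A||_2 ≈ 7.2174 (= sqrt(largest eigenvalue of A^T A))

||A||_2 = sigma_max(A) = sqrt(lambda_max(A^T A)). Form the symmetric matrix M = A^T A =
[[6, -10, -5],
 [-10, 26, 5],
 [-5, 5, 50]].
Its characteristic polynomial (trace, sum of principal 2x2 minors, determinant of M give the coefficients) is
  p(λ) = det(λ I - M) = λ^3 - 82λ^2 + 1606λ - 2500.
No integer candidate from the rational root theorem (±divisors of 2500) is a root, so the roots are irrational. The cubic discriminant is Δ = 1017480800 > 0, so there are three distinct real roots. p(1) = -975 and p(2) = 392 have opposite signs, so a root lies in (1, 2); Newton's method refines it to λ ≈ 1.7014. p(28) = 132 and p(29) = -499 have opposite signs, so a root lies in (28, 29); Newton's method refines it to λ ≈ 28.2084. p(52) = -108 and p(53) = 1157 have opposite signs, so a root lies in (52, 53); Newton's method refines it to λ ≈ 52.0902. Check (Vieta): the three roots sum to 82, matching tr M = 82.
So the eigenvalues of A^T A are ≈ 1.7014, 28.2084, 52.0902 (all ≥ 0, as they must be for A^T A). The largest is λ_max ≈ 52.0902, hence ||A||_2 = sqrt(λ_max) ≈ 7.2174.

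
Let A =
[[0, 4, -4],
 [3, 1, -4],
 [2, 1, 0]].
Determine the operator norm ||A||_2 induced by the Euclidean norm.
||A||_2 ≈ 7.1062 (= sqrt(largest eigenvalue of A^T A))

||A||_2 = sigma_max(A) = sqrt(lambda_max(A^T A)). Form the symmetric matrix M = A^T A =
[[13, 5, -12],
 [5, 18, -20],
 [-12, -20, 32]].
Its characteristic polynomial (trace, sum of principal 2x2 minors, determinant of M give the coefficients) is
  p(λ) = det(λ I - M) = λ^3 - 63λ^2 + 657λ - 1296.
No integer candidate from the rational root theorem (±divisors of 1296) is a root, so the roots are irrational. The cubic discriminant is Δ = 202817277 > 0, so there are three distinct real roots. p(2) = -226 and p(3) = 135 have opposite signs, so a root lies in (2, 3); Newton's method refines it to λ ≈ 2.5889. p(9) = 243 and p(10) = -26 have opposite signs, so a root lies in (9, 10); Newton's method refines it to λ ≈ 9.9134. p(50) = -946 and p(51) = 999 have opposite signs, so a root lies in (50, 51); Newton's method refines it to λ ≈ 50.4978. Check (Vieta): the three roots sum to 63, matching tr M = 63.
So the eigenvalues of A^T A are ≈ 2.5889, 9.9134, 50.4978 (all ≥ 0, as they must be for A^T A). The largest is λ_max ≈ 50.4978, hence ||A||_2 = sqrt(λ_max) ≈ 7.1062.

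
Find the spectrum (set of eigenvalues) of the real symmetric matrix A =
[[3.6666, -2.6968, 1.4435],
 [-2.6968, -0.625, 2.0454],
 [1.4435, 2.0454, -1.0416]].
sigma(A) ≈ {-4, 1, 5}

A is real symmetric, so its spectrum consists of real eigenvalues. Expanding the characteristic polynomial of the displayed matrix gives
  det(λ I - A) = p(λ) = λ^3 + (-2)λ^2 + (-19)λ + (20).
Solving p(λ) = 0 yields eigenvalues ≈ -4, 1, 5. (A is shown rounded to 4 decimals, so these recover the underlying integer eigenvalues to within that precision.)
Verification: the trace of A = 2 equals the sum of eigenvalues 2, and det(A) ≈ -20.0001 matches the eigenvalue product -20.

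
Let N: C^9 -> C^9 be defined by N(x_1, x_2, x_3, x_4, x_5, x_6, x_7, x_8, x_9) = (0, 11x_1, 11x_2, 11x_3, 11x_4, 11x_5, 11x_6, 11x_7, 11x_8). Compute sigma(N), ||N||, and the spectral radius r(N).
sigma(N) = {0}; ||N|| = 11; r(N) = 0. (N is nilpotent with N^9 = 0.)

On C^9, N is a strictly lower-triangular matrix with 11 on the subdiagonal and zeros elsewhere, so its characteristic polynomial is lambda^9 and every eigenvalue is 0: sigma(N) = {0}. For the operator norm, N e_i = 11e_{i+1} for i = 1, ..., 8 and N e_9 = 0, so the singular values of N are 11 (with multiplicity 8) and 0; hence ||N|| = 11. The spectral radius r(N) = max|lambda| = 0. Note ||N|| > r(N) — characteristic of non-normal nilpotent operators. Indeed N^9 = 0.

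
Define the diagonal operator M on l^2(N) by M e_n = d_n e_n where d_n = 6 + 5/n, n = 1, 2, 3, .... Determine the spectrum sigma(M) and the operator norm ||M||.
sigma(M) = {6 + 5/n : n ≥ 1} ∪ {6}; ||M|| = 11

A bounded diagonal operator on l^2 with diagonal entries d_n has spectrum equal to the closure of {d_n : n ≥ 1}: every d_n is an eigenvalue (with eigenvector e_n), so {d_n} ⊂ sigma(M); the spectrum is closed, so its closure is too; and for lambda not in the closure, (M - lambda I) has bounded inverse (the diagonal entries 1/(d_n - lambda) are bounded). For our sequence d_n = 6 + 5/n, n = 1, 2, 3, ...:
  - {d_n} = {6 + 5/n : n ≥ 1}; the only limit point is 6
  - closure = {6 + 5/n : n ≥ 1} ∪ {6}
For the norm: a diagonal operator has ||M|| = sup_n |d_n|. Here d_n = 6 + 5/n is positive and decreasing, so sup_n |d_n| = d_1 = 6 + 5 = 11. So ||M|| = 11.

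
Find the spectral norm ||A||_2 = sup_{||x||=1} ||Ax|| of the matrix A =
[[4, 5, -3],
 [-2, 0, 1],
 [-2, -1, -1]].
||A||_2 ≈ 7.4008 (= sqrt(largest eigenvalue of A^T A))

||A||_2 = sigma_max(A) = sqrt(lambda_max(A^T A)). Form the symmetric matrix M = A^T A =
[[24, 22, -12],
 [22, 26, -14],
 [-12, -14, 11]].
Its characteristic polynomial (trace, sum of principal 2x2 minors, determinant of M give the coefficients) is
  p(λ) = det(λ I - M) = λ^3 - 61λ^2 + 350λ - 484.
No integer candidate from the rational root theorem (±divisors of 484) is a root, so the roots are irrational. The cubic discriminant is Δ = 24563572 > 0, so there are three distinct real roots. p(2) = -20 and p(3) = 44 have opposite signs, so a root lies in (2, 3); Newton's method refines it to λ ≈ 2.1855. p(4) = 4 and p(5) = -134 have opposite signs, so a root lies in (4, 5); Newton's method refines it to λ ≈ 4.0434. p(54) = -1996 and p(55) = 616 have opposite signs, so a root lies in (54, 55); Newton's method refines it to λ ≈ 54.7711. Check (Vieta): the three roots sum to 61, matching tr M = 61.
So the eigenvalues of A^T A are ≈ 2.1855, 4.0434, 54.7711 (all ≥ 0, as they must be for A^T A). The largest is λ_max ≈ 54.7711, hence ||A||_2 = sqrt(λ_max) ≈ 7.4008.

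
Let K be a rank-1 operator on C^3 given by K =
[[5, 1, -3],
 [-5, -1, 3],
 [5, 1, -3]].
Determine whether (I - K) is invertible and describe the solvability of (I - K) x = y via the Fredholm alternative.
(I - K) is singular (det(I - K) = 0, i.e. 1 ∈ sigma(K)). (I - K) x = y is solvable iff y ⊥ ker((I - K)^*) = span{(5, 1, -3)}, i.e. iff 5y_1 + y_2 - 3y_3 = 0. When solvable, the solutions are x = y + c·(1, -1, 1), c arbitrary (ker(I - K) = span{(1, -1, 1)}, dimension 1).

K has rank 1, so it is an outer product K = u v^T: every row of K is a multiple of one row vector. Reading off the entries, u = (1, -1, 1) and v = (5, 1, -3) (row i of K equals u_i·v^T). A rank-one matrix u v^T satisfies K u = u (v·u) and kills the (2)-dimensional subspace v^⊥, so its characteristic polynomial is lambda^2 (lambda - v·u) with v·u = tr K = 1. Hence the eigenvalues of I - K are 1 (multiplicity 2) and 1 - (1) = 0, so det(I - K) = 0. (Direct check: I - K =
[[-4, -1, 3],
 [5, 2, -3],
 [-5, -1, 4]]
has determinant 0.) So 1 is an eigenvalue of K and (I - K) is not invertible. The finite-dimensional Fredholm alternative says: either (I - K) is invertible, or ker(I - K) ≠ {0} and then range(I - K) = ker((I - K)^*)^⊥, with dim ker(I - K) = dim ker((I - K)^*). We are in the second case, so we need both kernels. Kernel of I - K: (I - K) u = u - u (v·u) = u - u = 0, so ker(I - K) = span{u} = span{(1, -1, 1)} (it is exactly 1-dimensional because rank(I - K) = 2). Kernel of the adjoint: K is real, so (I - K)^* = I - K^T = I - v u^T, and (I - v u^T) v = v - v (u·v) = 0; hence ker((I - K)^*) = span{v} = span{(5, 1, -3)}. Therefore (I - K) x = y is solvable iff <y, v> = 0, i.e. iff 5y_1 + y_2 - 3y_3 = 0. When this holds, K y = u (v·y) = 0, so (I - K) y = y and x = y is a particular solution; the full solution set is the line x = y + c·u = y + c·(1, -1, 1), c ∈ C.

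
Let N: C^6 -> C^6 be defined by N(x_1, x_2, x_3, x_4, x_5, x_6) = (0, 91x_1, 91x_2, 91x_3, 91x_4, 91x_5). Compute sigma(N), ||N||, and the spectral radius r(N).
sigma(N) = {0}; ||N|| = 91; r(N) = 0. (N is nilpotent with N^6 = 0.)

On C^6, N is a strictly lower-triangular matrix with 91 on the subdiagonal and zeros elsewhere, so its characteristic polynomial is lambda^6 and every eigenvalue is 0: sigma(N) = {0}. For the operator norm, N e_i = 91e_{i+1} for i = 1, ..., 5 and N e_6 = 0, so the singular values of N are 91 (with multiplicity 5) and 0; hence ||N|| = 91. The spectral radius r(N) = max|lambda| = 0. Note ||N|| > r(N) — characteristic of non-normal nilpotent operators. Indeed N^6 = 0.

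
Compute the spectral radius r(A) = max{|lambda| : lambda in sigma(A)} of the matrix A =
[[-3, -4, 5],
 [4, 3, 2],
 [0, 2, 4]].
r(A) ≈ 5.8353

The eigenvalues of A are the roots of its characteristic polynomial. With M = A (coefficients from the trace, the sum of principal 2x2 minors, and det A):
  p(λ) = det(λ I - M) = λ^3 - 4λ^2 + 3λ - 80.
No integer candidate from the rational root theorem (±divisors of 80) is a root, so the roots are irrational. The cubic discriminant is Δ = -175964 < 0, so there is one real root and a complex-conjugate pair. p(5) = -40 and p(6) = 10 have opposite signs, so a root lies in (5, 6); Newton's method refines it to λ ≈ 5.8353. Dividing out (λ - (5.8353)) leaves approximately λ^2 + 1.8353λ + 13.7096. For λ^2 + 1.8353λ + 13.7096 the discriminant is -51.4701. It is negative, so the remaining roots are the complex-conjugate pair λ ≈ -0.9177 ± 3.5871i. Their product equals the constant term, so |λ|^2 ≈ 13.7096 and |λ| ≈ 3.7027.
Thus the eigenvalues (to 4 decimals) are 5.8353 (modulus 5.8353); -0.9177 ± 3.5871i (modulus 3.7027). The spectral radius is the largest modulus: r(A) ≈ 5.8353. (Cross-check: r(A) ≤ ||A||_2 ≈ 7.5958; equality holds whenever A is normal, though it can also hold for some non-normal A.)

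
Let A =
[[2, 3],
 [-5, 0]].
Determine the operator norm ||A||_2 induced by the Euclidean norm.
||A||_2 = sqrt((38 + sqrt(544))/2) ≈ 5.5373 (= sqrt(largest eigenvalue of A^T A))

||A||_2 = sigma_max(A) = sqrt(lambda_max(A^T A)). Form the symmetric matrix M = A^T A =
[[29, 6],
 [6, 9]].
Its characteristic polynomial (trace, determinant of M give the coefficients) is
  p(λ) = det(λ I - M) = λ^2 - 38λ + 225.
For λ^2 - 38λ + 225 the discriminant is 544. It is nonnegative but not a perfect square, so the roots are real and irrational: λ = (38 ± sqrt(544))/2 ≈ 30.6619, 7.3381.
So the eigenvalues of A^T A are ≈ 7.3381, 30.6619 (all ≥ 0, as they must be for A^T A). The largest is λ_max = (38 + sqrt(544))/2 ≈ 30.6619, hence ||A||_2 = sqrt(λ_max) = sqrt((38 + sqrt(544))/2) ≈ 5.5373.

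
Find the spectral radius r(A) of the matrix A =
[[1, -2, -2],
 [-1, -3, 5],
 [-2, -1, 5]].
r(A) = (4 + sqrt(56))/2 ≈ 5.7417

The eigenvalues of A are the roots of its characteristic polynomial. With M = A (coefficients from the trace, the sum of principal 2x2 minors, and det A):
  p(λ) = det(λ I - M) = λ^3 - 3λ^2 - 14λ - 10.
By the rational root theorem any rational root is an integer divisor of 10. Testing λ = -1: p(-1) = -1 - 3 + 14 - 10 = 0, so λ = -1 is a root. Dividing out (λ + 1) leaves p(λ) = (λ + 1)(λ^2 - 4λ - 10). For λ^2 - 4λ - 10 the discriminant is 56. It is nonnegative but not a perfect square, so the roots are real and irrational: λ = (4 ± sqrt(56))/2 ≈ 5.7417, -1.7417.
Thus the eigenvalues (to 4 decimals) are 5.7417 (modulus 5.7417); -1.7417 (modulus 1.7417); -1 (modulus 1). The spectral radius is the largest modulus: r(A) = (4 + sqrt(56))/2 ≈ 5.7417. (Cross-check: r(A) ≤ ||A||_2 ≈ 8.036; equality holds whenever A is normal, though it can also hold for some non-normal A.)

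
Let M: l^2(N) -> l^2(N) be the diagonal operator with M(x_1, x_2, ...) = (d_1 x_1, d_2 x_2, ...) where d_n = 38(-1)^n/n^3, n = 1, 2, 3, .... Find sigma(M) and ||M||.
sigma(M) = {38(-1)^n/n^3 : n ≥ 1} ∪ {0}; ||M|| = 38

A bounded diagonal operator on l^2 with diagonal entries d_n has spectrum equal to the closure of {d_n : n ≥ 1}: every d_n is an eigenvalue (with eigenvector e_n), so {d_n} ⊂ sigma(M); the spectrum is closed, so its closure is too; and for lambda not in the closure, (M - lambda I) has bounded inverse (the diagonal entries 1/(d_n - lambda) are bounded). For our sequence d_n = 38(-1)^n/n^3, n = 1, 2, 3, ...:
  - {d_n} = {38(-1)^n/n^3 : n ≥ 1}; the only limit point is 0
  - closure = {38(-1)^n/n^3 : n ≥ 1} ∪ {0}
For the norm: a diagonal operator has ||M|| = sup_n |d_n|. Here |d_n| = 38/n^3 is decreasing, so sup_n |d_n| = |d_1| = 38. So ||M|| = 38.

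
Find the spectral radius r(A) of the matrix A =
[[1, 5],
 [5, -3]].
r(A) = (2 + sqrt(116))/2 ≈ 6.3852

The eigenvalues of A are the roots of its characteristic polynomial. With M = A (coefficients from the trace and determinant):
  p(λ) = det(λ I - M) = λ^2 + 2λ - 28.
For λ^2 + 2λ - 28 the discriminant is 116. It is nonnegative but not a perfect square, so the roots are real and irrational: λ = (-2 ± sqrt(116))/2 ≈ 4.3852, -6.3852.
Thus the eigenvalues (to 4 decimals) are 4.3852 (modulus 4.3852); -6.3852 (modulus 6.3852). The spectral radius is the largest modulus: r(A) = (2 + sqrt(116))/2 ≈ 6.3852. (Cross-check: r(A) ≤ ||A||_2 ≈ 6.3852; equality holds whenever A is normal, though it can also hold for some non-normal A.)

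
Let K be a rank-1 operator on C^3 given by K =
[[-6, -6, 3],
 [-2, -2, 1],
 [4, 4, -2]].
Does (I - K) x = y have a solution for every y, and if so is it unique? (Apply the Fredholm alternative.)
(I - K) is invertible (det(I - K) = 11 ≠ 0), so for every y in C^3 the equation (I - K) x = y has a unique solution.

K has rank 1, so it is an outer product K = u v^T: every row of K is a multiple of one row vector. Reading off the entries, u = (-3, -1, 2) and v = (2, 2, -1) (row i of K equals u_i·v^T). A rank-one matrix u v^T satisfies K u = u (v·u) and kills the (2)-dimensional subspace v^⊥, so its characteristic polynomial is lambda^2 (lambda - v·u) with v·u = tr K = -10. Hence the eigenvalues of I - K are 1 (multiplicity 2) and 1 - (-10) = 11, so det(I - K) = 11. (Direct check: I - K =
[[7, 6, -3],
 [2, 3, -1],
 [-4, -4, 3]]
has determinant 11.) The finite-dimensional Fredholm alternative says: either (I - K) is invertible, or ker(I - K) ≠ {0} and then range(I - K) = ker((I - K)^*)^⊥, with dim ker(I - K) = dim ker((I - K)^*). Since det(I - K) ≠ 0, 1 is not an eigenvalue of K and ker(I - K) = {0}, so we are in the first case: for every y there is a unique x = (I - K)^(-1) y. Explicitly, by the Sherman–Morrison formula, (I - u v^T)^(-1) = I + u v^T/(1 - v·u), i.e. (I - K)^(-1) = I + K/(11).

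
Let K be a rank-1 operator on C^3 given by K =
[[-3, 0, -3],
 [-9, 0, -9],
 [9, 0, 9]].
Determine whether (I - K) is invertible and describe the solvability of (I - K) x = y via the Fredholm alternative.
(I - K) is invertible (det(I - K) = -5 ≠ 0), so for every y in C^3 the equation (I - K) x = y has a unique solution.

K has rank 1, so it is an outer product K = u v^T: every row of K is a multiple of one row vector. Reading off the entries, u = (1, 3, -3) and v = (-3, 0, -3) (row i of K equals u_i·v^T). A rank-one matrix u v^T satisfies K u = u (v·u) and kills the (2)-dimensional subspace v^⊥, so its characteristic polynomial is lambda^2 (lambda - v·u) with v·u = tr K = 6. Hence the eigenvalues of I - K are 1 (multiplicity 2) and 1 - (6) = -5, so det(I - K) = -5. (Direct check: I - K =
[[4, 0, 3],
 [9, 1, 9],
 [-9, 0, -8]]
has determinant -5.) The finite-dimensional Fredholm alternative says: either (I - K) is invertible, or ker(I - K) ≠ {0} and then range(I - K) = ker((I - K)^*)^⊥, with dim ker(I - K) = dim ker((I - K)^*). Since det(I - K) ≠ 0, 1 is not an eigenvalue of K and ker(I - K) = {0}, so we are in the first case: for every y there is a unique x = (I - K)^(-1) y. Explicitly, by the Sherman–Morrison formula, (I - u v^T)^(-1) = I + u v^T/(1 - v·u), i.e. (I - K)^(-1) = I + K/(-5).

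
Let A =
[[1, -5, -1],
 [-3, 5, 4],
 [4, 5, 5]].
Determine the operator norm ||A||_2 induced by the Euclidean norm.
||A||_2 ≈ 10.5522 (= sqrt(largest eigenvalue of A^T A))

||A||_2 = sigma_max(A) = sqrt(lambda_max(A^T A)). Form the symmetric matrix M = A^T A =
[[26, 0, 7],
 [0, 75, 50],
 [7, 50, 42]].
Its characteristic polynomial (trace, sum of principal 2x2 minors, determinant of M give the coefficients) is
  p(λ) = det(λ I - M) = λ^3 - 143λ^2 + 3643λ - 13225.
No integer candidate from the rational root theorem (±divisors of 13225) is a root, so the roots are irrational. The cubic discriminant is Δ = 42595348048 > 0, so there are three distinct real roots. p(4) = -877 and p(5) = 1540 have opposite signs, so a root lies in (4, 5); Newton's method refines it to λ ≈ 4.3506. p(27) = 572 and p(28) = -1381 have opposite signs, so a root lies in (27, 28); Newton's method refines it to λ ≈ 27.2994. p(111) = -3124 and p(112) = 5927 have opposite signs, so a root lies in (111, 112); Newton's method refines it to λ ≈ 111.35. Check (Vieta): the three roots sum to 143, matching tr M = 143.
So the eigenvalues of A^T A are ≈ 4.3506, 27.2994, 111.35 (all ≥ 0, as they must be for A^T A). The largest is λ_max ≈ 111.35, hence ||A||_2 = sqrt(λ_max) ≈ 10.5522.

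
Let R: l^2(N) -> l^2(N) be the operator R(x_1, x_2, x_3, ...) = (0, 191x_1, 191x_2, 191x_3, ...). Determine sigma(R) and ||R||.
sigma(R) = closed disk {z in C : |z| ≤ 191}; ||R|| = 191

Note R = 191·U where U is the unit right shift (U x)_k = x_{k-1} (with x_0 := 0); so ||R|| = 191||U|| and sigma(R) = 191·sigma(U). ||R x||^2 = sum_{k≥1} |191x_k|^2 = 36481||x||^2, so ||R|| = 191 and sigma(R) ⊂ {|z| ≤ 191}. For any |lambda| < 191, the equation (R - lambda I) x = 0 forces x_1 = 0, then 191x_k = lambda x_{k+1} ⇒ x = 0, so R has no eigenvalues. But (R - lambda I) is not surjective for |lambda| < 191: solving (R - lambda I) x = e_1 would require x_n proportional to (lambda/191)^(-n), which is not in l^2. So every |lambda| < 191 lies in the residual spectrum. The boundary |lambda| = 191 is in the approximate point spectrum (the spectrum is closed). Hence sigma(R) is the closed disk of radius 191.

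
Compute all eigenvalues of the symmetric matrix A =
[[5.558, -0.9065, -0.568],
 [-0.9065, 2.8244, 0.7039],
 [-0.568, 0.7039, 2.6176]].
sigma(A) ≈ {2, 3, 6}

A is real symmetric, so its spectrum consists of real eigenvalues. Expanding the characteristic polynomial of the displayed matrix gives
  det(λ I - A) = p(λ) = λ^3 + (-11)λ^2 + (36)λ + (-36).
Solving p(λ) = 0 yields eigenvalues ≈ 2, 3, 6. (A is shown rounded to 4 decimals, so these recover the underlying integer eigenvalues to within that precision.)
Verification: the trace of A = 11 equals the sum of eigenvalues 11, and det(A) ≈ 35.9999 matches the eigenvalue product 36.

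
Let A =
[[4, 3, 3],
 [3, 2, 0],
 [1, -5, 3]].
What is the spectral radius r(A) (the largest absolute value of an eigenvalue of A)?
r(A) ≈ 5.6587

The eigenvalues of A are the roots of its characteristic polynomial. With M = A (coefficients from the trace, the sum of principal 2x2 minors, and det A):
  p(λ) = det(λ I - M) = λ^3 - 9λ^2 + 14λ + 54.
No integer candidate from the rational root theorem (±divisors of 54) is a root, so the roots are irrational. The cubic discriminant is Δ = -38840 < 0, so there is one real root and a complex-conjugate pair. p(-2) = -18 and p(-1) = 30 have opposite signs, so a root lies in (-2, -1); Newton's method refines it to λ ≈ -1.6864. Dividing out (λ - (-1.6864)) leaves approximately λ^2 - 10.6864λ + 32.0213. For λ^2 - 10.6864λ + 32.0213 the discriminant is -13.8864. It is negative, so the remaining roots are the complex-conjugate pair λ ≈ 5.3432 ± 1.8632i. Their product equals the constant term, so |λ|^2 ≈ 32.0213 and |λ| ≈ 5.6587.
Thus the eigenvalues (to 4 decimals) are -1.6864 (modulus 1.6864); 5.3432 ± 1.8632i (modulus 5.6587). The spectral radius is the largest modulus: r(A) ≈ 5.6587. (Cross-check: r(A) ≤ ||A||_2 ≈ 6.8392; equality holds whenever A is normal, though it can also hold for some non-normal A.)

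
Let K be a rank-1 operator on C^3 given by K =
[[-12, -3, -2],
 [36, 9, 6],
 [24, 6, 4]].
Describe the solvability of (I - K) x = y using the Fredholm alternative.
(I - K) is singular (det(I - K) = 0, i.e. 1 ∈ sigma(K)). (I - K) x = y is solvable iff y ⊥ ker((I - K)^*) = span{(-12, -3, -2)}, i.e. iff -12y_1 - 3y_2 - 2y_3 = 0. When solvable, the solutions are x = y + c·(1, -3, -2), c arbitrary (ker(I - K) = span{(1, -3, -2)}, dimension 1).

K has rank 1, so it is an outer product K = u v^T: every row of K is a multiple of one row vector. Reading off the entries, u = (1, -3, -2) and v = (-12, -3, -2) (row i of K equals u_i·v^T). A rank-one matrix u v^T satisfies K u = u (v·u) and kills the (2)-dimensional subspace v^⊥, so its characteristic polynomial is lambda^2 (lambda - v·u) with v·u = tr K = 1. Hence the eigenvalues of I - K are 1 (multiplicity 2) and 1 - (1) = 0, so det(I - K) = 0. (Direct check: I - K =
[[13, 3, 2],
 [-36, -8, -6],
 [-24, -6, -3]]
has determinant 0.) So 1 is an eigenvalue of K and (I - K) is not invertible. The finite-dimensional Fredholm alternative says: either (I - K) is invertible, or ker(I - K) ≠ {0} and then range(I - K) = ker((I - K)^*)^⊥, with dim ker(I - K) = dim ker((I - K)^*). We are in the second case, so we need both kernels. Kernel of I - K: (I - K) u = u - u (v·u) = u - u = 0, so ker(I - K) = span{u} = span{(1, -3, -2)} (it is exactly 1-dimensional because rank(I - K) = 2). Kernel of the adjoint: K is real, so (I - K)^* = I - K^T = I - v u^T, and (I - v u^T) v = v - v (u·v) = 0; hence ker((I - K)^*) = span{v} = span{(-12, -3, -2)}. Therefore (I - K) x = y is solvable iff <y, v> = 0, i.e. iff -12y_1 - 3y_2 - 2y_3 = 0. When this holds, K y = u (v·y) = 0, so (I - K) y = y and x = y is a particular solution; the full solution set is the line x = y + c·u = y + c·(1, -3, -2), c ∈ C.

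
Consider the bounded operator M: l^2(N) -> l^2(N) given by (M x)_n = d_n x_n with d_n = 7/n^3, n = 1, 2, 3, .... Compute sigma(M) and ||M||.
sigma(M) = {7/n^3 : n ≥ 1} ∪ {0}; ||M|| = 7

A bounded diagonal operator on l^2 with diagonal entries d_n has spectrum equal to the closure of {d_n : n ≥ 1}: every d_n is an eigenvalue (with eigenvector e_n), so {d_n} ⊂ sigma(M); the spectrum is closed, so its closure is too; and for lambda not in the closure, (M - lambda I) has bounded inverse (the diagonal entries 1/(d_n - lambda) are bounded). For our sequence d_n = 7/n^3, n = 1, 2, 3, ...:
  - {d_n} = {7/n^3 : n ≥ 1}; the only limit point is 0
  - closure = {7/n^3 : n ≥ 1} ∪ {0}
For the norm: a diagonal operator has ||M|| = sup_n |d_n|. Here d_n = 7/n^3 is positive and decreasing, so sup_n |d_n| = d_1 = 7. So ||M|| = 7.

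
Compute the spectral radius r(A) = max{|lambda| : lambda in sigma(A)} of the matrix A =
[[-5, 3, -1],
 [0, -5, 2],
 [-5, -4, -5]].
r(A) ≈ 7.7867

The eigenvalues of A are the roots of its characteristic polynomial. With M = A (coefficients from the trace, the sum of principal 2x2 minors, and det A):
  p(λ) = det(λ I - M) = λ^3 + 15λ^2 + 78λ + 170.
No integer candidate from the rational root theorem (±divisors of 170) is a root, so the roots are irrational. The cubic discriminant is Δ = -24408 < 0, so there is one real root and a complex-conjugate pair. p(-8) = -6 and p(-7) = 16 have opposite signs, so a root lies in (-8, -7); Newton's method refines it to λ ≈ -7.7867. Dividing out (λ - (-7.7867)) leaves approximately λ^2 + 7.2133λ + 21.8322. For λ^2 + 7.2133λ + 21.8322 the discriminant is -35.2966. It is negative, so the remaining roots are the complex-conjugate pair λ ≈ -3.6067 ± 2.9705i. Their product equals the constant term, so |λ|^2 ≈ 21.8322 and |λ| ≈ 4.6725.
Thus the eigenvalues (to 4 decimals) are -7.7867 (modulus 7.7867); -3.6067 ± 2.9705i (modulus 4.6725). The spectral radius is the largest modulus: r(A) ≈ 7.7867. (Cross-check: r(A) ≤ ||A||_2 ≈ 8.6233; equality holds whenever A is normal, though it can also hold for some non-normal A.)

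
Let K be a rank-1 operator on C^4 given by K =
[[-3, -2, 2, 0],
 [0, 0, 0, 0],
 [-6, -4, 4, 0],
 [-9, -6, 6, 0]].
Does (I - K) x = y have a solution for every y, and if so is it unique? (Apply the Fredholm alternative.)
(I - K) is singular (det(I - K) = 0, i.e. 1 ∈ sigma(K)). (I - K) x = y is solvable iff y ⊥ ker((I - K)^*) = span{(-3, -2, 2, 0)}, i.e. iff -3y_1 - 2y_2 + 2y_3 = 0. When solvable, the solutions are x = y + c·(1, 0, 2, 3), c arbitrary (ker(I - K) = span{(1, 0, 2, 3)}, dimension 1).

K has rank 1, so it is an outer product K = u v^T: every row of K is a multiple of one row vector. Reading off the entries, u = (1, 0, 2, 3) and v = (-3, -2, 2, 0) (row i of K equals u_i·v^T). A rank-one matrix u v^T satisfies K u = u (v·u) and kills the (3)-dimensional subspace v^⊥, so its characteristic polynomial is lambda^3 (lambda - v·u) with v·u = tr K = 1. Hence the eigenvalues of I - K are 1 (multiplicity 3) and 1 - (1) = 0, so det(I - K) = 0. (Direct check: I - K =
[[4, 2, -2, 0],
 [0, 1, 0, 0],
 [6, 4, -3, 0],
 [9, 6, -6, 1]]
has determinant 0.) So 1 is an eigenvalue of K and (I - K) is not invertible. The finite-dimensional Fredholm alternative says: either (I - K) is invertible, or ker(I - K) ≠ {0} and then range(I - K) = ker((I - K)^*)^⊥, with dim ker(I - K) = dim ker((I - K)^*). We are in the second case, so we need both kernels. Kernel of I - K: (I - K) u = u - u (v·u) = u - u = 0, so ker(I - K) = span{u} = span{(1, 0, 2, 3)} (it is exactly 1-dimensional because rank(I - K) = 3). Kernel of the adjoint: K is real, so (I - K)^* = I - K^T = I - v u^T, and (I - v u^T) v = v - v (u·v) = 0; hence ker((I - K)^*) = span{v} = span{(-3, -2, 2, 0)}. Therefore (I - K) x = y is solvable iff <y, v> = 0, i.e. iff -3y_1 - 2y_2 + 2y_3 = 0. When this holds, K y = u (v·y) = 0, so (I - K) y = y and x = y is a particular solution; the full solution set is the line x = y + c·u = y + c·(1, 0, 2, 3), c ∈ C.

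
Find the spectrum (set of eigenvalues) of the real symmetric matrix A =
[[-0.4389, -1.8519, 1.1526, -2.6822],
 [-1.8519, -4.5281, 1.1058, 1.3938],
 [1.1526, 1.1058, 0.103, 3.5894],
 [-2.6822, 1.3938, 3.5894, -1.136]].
sigma(A) ≈ {-6, -5, 1, 4}

A is real symmetric, so its spectrum consists of real eigenvalues. Expanding the characteristic polynomial of the displayed matrix gives
  det(λ I - A) = p(λ) = λ^4 + (6)λ^3 + (-21)λ^2 + (-106)λ + (120.009).
Solving p(λ) = 0 yields eigenvalues ≈ -6, -5, 1, 4. (A is shown rounded to 4 decimals, so these recover the underlying integer eigenvalues to within that precision.)
Verification: the trace of A = -6 equals the sum of eigenvalues -6, and det(A) ≈ 120.0090 matches the eigenvalue product 120.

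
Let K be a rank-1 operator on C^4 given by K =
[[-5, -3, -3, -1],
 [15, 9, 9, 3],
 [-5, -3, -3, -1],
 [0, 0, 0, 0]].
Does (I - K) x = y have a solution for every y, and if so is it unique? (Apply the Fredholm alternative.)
(I - K) is singular (det(I - K) = 0, i.e. 1 ∈ sigma(K)). (I - K) x = y is solvable iff y ⊥ ker((I - K)^*) = span{(-5, -3, -3, -1)}, i.e. iff -5y_1 - 3y_2 - 3y_3 - y_4 = 0. When solvable, the solutions are x = y + c·(1, -3, 1, 0), c arbitrary (ker(I - K) = span{(1, -3, 1, 0)}, dimension 1).

K has rank 1, so it is an outer product K = u v^T: every row of K is a multiple of one row vector. Reading off the entries, u = (1, -3, 1, 0) and v = (-5, -3, -3, -1) (row i of K equals u_i·v^T). A rank-one matrix u v^T satisfies K u = u (v·u) and kills the (3)-dimensional subspace v^⊥, so its characteristic polynomial is lambda^3 (lambda - v·u) with v·u = tr K = 1. Hence the eigenvalues of I - K are 1 (multiplicity 3) and 1 - (1) = 0, so det(I - K) = 0. (Direct check: I - K =
[[6, 3, 3, 1],
 [-15, -8, -9, -3],
 [5, 3, 4, 1],
 [0, 0, 0, 1]]
has determinant 0.) So 1 is an eigenvalue of K and (I - K) is not invertible. The finite-dimensional Fredholm alternative says: either (I - K) is invertible, or ker(I - K) ≠ {0} and then range(I - K) = ker((I - K)^*)^⊥, with dim ker(I - K) = dim ker((I - K)^*). We are in the second case, so we need both kernels. Kernel of I - K: (I - K) u = u - u (v·u) = u - u = 0, so ker(I - K) = span{u} = span{(1, -3, 1, 0)} (it is exactly 1-dimensional because rank(I - K) = 3). Kernel of the adjoint: K is real, so (I - K)^* = I - K^T = I - v u^T, and (I - v u^T) v = v - v (u·v) = 0; hence ker((I - K)^*) = span{v} = span{(-5, -3, -3, -1)}. Therefore (I - K) x = y is solvable iff <y, v> = 0, i.e. iff -5y_1 - 3y_2 - 3y_3 - y_4 = 0. When this holds, K y = u (v·y) = 0, so (I - K) y = y and x = y is a particular solution; the full solution set is the line x = y + c·u = y + c·(1, -3, 1, 0), c ∈ C.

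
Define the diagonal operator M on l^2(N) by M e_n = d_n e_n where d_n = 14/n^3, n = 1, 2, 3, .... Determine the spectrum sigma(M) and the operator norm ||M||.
sigma(M) = {14/n^3 : n ≥ 1} ∪ {0}; ||M|| = 14

A bounded diagonal operator on l^2 with diagonal entries d_n has spectrum equal to the closure of {d_n : n ≥ 1}: every d_n is an eigenvalue (with eigenvector e_n), so {d_n} ⊂ sigma(M); the spectrum is closed, so its closure is too; and for lambda not in the closure, (M - lambda I) has bounded inverse (the diagonal entries 1/(d_n - lambda) are bounded). For our sequence d_n = 14/n^3, n = 1, 2, 3, ...:
  - {d_n} = {14/n^3 : n ≥ 1}; the only limit point is 0
  - closure = {14/n^3 : n ≥ 1} ∪ {0}
For the norm: a diagonal operator has ||M|| = sup_n |d_n|. Here d_n = 14/n^3 is positive and decreasing, so sup_n |d_n| = d_1 = 14. So ||M|| = 14.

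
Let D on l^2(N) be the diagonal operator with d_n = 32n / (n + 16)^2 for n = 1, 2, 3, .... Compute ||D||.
||D|| = 1/2 (attained at n = 16)

For D diagonal, ||D|| = sup_n |d_n|. Treat f(x) = 32x / (x + 16)^2 for real x > 0. By the quotient rule, f'(x) = 32(16 - x)/(x + 16)^3, which is positive for x < 16 and negative for x > 16. So f has a unique maximum at x = 16, and since 16 is a positive integer, the supremum over n ≥ 1 is attained at n = 16: d_16 = 32·16/(16 + 16)^2 = 32·16/1024 = 1/2. Hence ||D|| = 1/2.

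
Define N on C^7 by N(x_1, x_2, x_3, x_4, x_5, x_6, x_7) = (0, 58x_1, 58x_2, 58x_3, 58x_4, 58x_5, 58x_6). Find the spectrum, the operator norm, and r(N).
sigma(N) = {0}; ||N|| = 58; r(N) = 0. (N is nilpotent with N^7 = 0.)

On C^7, N is a strictly lower-triangular matrix with 58 on the subdiagonal and zeros elsewhere, so its characteristic polynomial is lambda^7 and every eigenvalue is 0: sigma(N) = {0}. For the operator norm, N e_i = 58e_{i+1} for i = 1, ..., 6 and N e_7 = 0, so the singular values of N are 58 (with multiplicity 6) and 0; hence ||N|| = 58. The spectral radius r(N) = max|lambda| = 0. Note ||N|| > r(N) — characteristic of non-normal nilpotent operators. Indeed N^7 = 0.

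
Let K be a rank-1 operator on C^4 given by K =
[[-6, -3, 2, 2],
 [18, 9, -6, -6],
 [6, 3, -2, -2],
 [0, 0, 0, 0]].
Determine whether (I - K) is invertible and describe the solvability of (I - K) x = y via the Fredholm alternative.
(I - K) is singular (det(I - K) = 0, i.e. 1 ∈ sigma(K)). (I - K) x = y is solvable iff y ⊥ ker((I - K)^*) = span{(-6, -3, 2, 2)}, i.e. iff -6y_1 - 3y_2 + 2y_3 + 2y_4 = 0. When solvable, the solutions are x = y + c·(1, -3, -1, 0), c arbitrary (ker(I - K) = span{(1, -3, -1, 0)}, dimension 1).

K has rank 1, so it is an outer product K = u v^T: every row of K is a multiple of one row vector. Reading off the entries, u = (1, -3, -1, 0) and v = (-6, -3, 2, 2) (row i of K equals u_i·v^T). A rank-one matrix u v^T satisfies K u = u (v·u) and kills the (3)-dimensional subspace v^⊥, so its characteristic polynomial is lambda^3 (lambda - v·u) with v·u = tr K = 1. Hence the eigenvalues of I - K are 1 (multiplicity 3) and 1 - (1) = 0, so det(I - K) = 0. (Direct check: I - K =
[[7, 3, -2, -2],
 [-18, -8, 6, 6],
 [-6, -3, 3, 2],
 [0, 0, 0, 1]]
has determinant 0.) So 1 is an eigenvalue of K and (I - K) is not invertible. The finite-dimensional Fredholm alternative says: either (I - K) is invertible, or ker(I - K) ≠ {0} and then range(I - K) = ker((I - K)^*)^⊥, with dim ker(I - K) = dim ker((I - K)^*). We are in the second case, so we need both kernels. Kernel of I - K: (I - K) u = u - u (v·u) = u - u = 0, so ker(I - K) = span{u} = span{(1, -3, -1, 0)} (it is exactly 1-dimensional because rank(I - K) = 3). Kernel of the adjoint: K is real, so (I - K)^* = I - K^T = I - v u^T, and (I - v u^T) v = v - v (u·v) = 0; hence ker((I - K)^*) = span{v} = span{(-6, -3, 2, 2)}. Therefore (I - K) x = y is solvable iff <y, v> = 0, i.e. iff -6y_1 - 3y_2 + 2y_3 + 2y_4 = 0. When this holds, K y = u (v·y) = 0, so (I - K) y = y and x = y is a particular solution; the full solution set is the line x = y + c·u = y + c·(1, -3, -1, 0), c ∈ C.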